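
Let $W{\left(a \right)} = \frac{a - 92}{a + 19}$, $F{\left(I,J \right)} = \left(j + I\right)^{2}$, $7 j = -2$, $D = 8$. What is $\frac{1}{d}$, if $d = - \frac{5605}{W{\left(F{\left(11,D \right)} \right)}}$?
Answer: $- \frac{1117}{36746380} \approx -3.0398 \cdot 10^{-5}$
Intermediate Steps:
$j = - \frac{2}{7}$ ($j = \frac{1}{7} \left(-2\right) = - \frac{2}{7} \approx -0.28571$)
$F{\left(I,J \right)} = \left(- \frac{2}{7} + I\right)^{2}$
$W{\left(a \right)} = \frac{-92 + a}{19 + a}$
$d = - \frac{36746380}{1117}$ ($d = - \frac{5605}{\frac{1}{19 + \frac{\left(-2 + 7 \cdot 11\right)^{2}}{49}} \left(-92 + \frac{\left(-2 + 7 \cdot 11\right)^{2}}{49}\right)} = - \frac{5605}{\frac{1}{19 + \frac{\left(-2 + 77\right)^{2}}{49}} \left(-92 + \frac{\left(-2 + 77\right)^{2}}{49}\right)} = - \frac{5605}{\frac{1}{19 + \frac{75^{2}}{49}} \left(-92 + \frac{75^{2}}{49}\right)} = - \frac{5605}{\frac{1}{19 + \frac{1}{49} \cdot 5625} \left(-92 + \frac{1}{49} \cdot 5625\right)} = - \frac{5605}{\frac{1}{19 + \frac{5625}{49}} \left(-92 + \frac{5625}{49}\right)} = - \frac{5605}{\frac{1}{\frac{6556}{49}} \cdot \frac{1117}{49}} = - \frac{5605}{\frac{49}{6556} \cdot \frac{1117}{49}} = - \frac{5605}{\frac{1117}{6556}} = \left(-5605\right) \frac{6556}{1117} = - \frac{36746380}{1117} \approx -32897.0$)
$\frac{1}{d} = \frac{1}{- \frac{36746380}{1117}} = - \frac{1117}{36746380}$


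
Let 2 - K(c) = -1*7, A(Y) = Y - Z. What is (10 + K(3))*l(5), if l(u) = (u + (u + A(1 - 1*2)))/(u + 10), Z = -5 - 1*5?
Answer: 361/15 ≈ 24.067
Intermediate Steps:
Z = -10 (Z = -5 - 5 = -10)
A(Y) = 10 + Y (A(Y) = Y - 1*(-10) = Y + 10 = 10 + Y)
K(c) = 9 (K(c) = 2 - (-1)*7 = 2 - 1*(-7) = 2 + 7 = 9)
l(u) = (9 + 2*u)/(10 + u) (l(u) = (u + (u + (10 + (1 - 1*2))))/(u + 10) = (u + (u + (10 + (1 - 2))))/(10 + u) = (u + (u + (10 - 1)))/(10 + u) = (u + (u + 9))/(10 + u) = (u + (9 + u))/(10 + u) = (9 + 2*u)/(10 + u))
(10 + K(3))*l(5) = (10 + 9)*((9 + 2*5)/(10 + 5)) = 19*((9 + 10)/15) = 19*((1/15)*19) = 19*(19/15) = 361/15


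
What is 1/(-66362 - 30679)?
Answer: -1/97041 ≈ -1.0305e-5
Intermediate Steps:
1/(-66362 - 30679) = 1/(-97041) = -1/97041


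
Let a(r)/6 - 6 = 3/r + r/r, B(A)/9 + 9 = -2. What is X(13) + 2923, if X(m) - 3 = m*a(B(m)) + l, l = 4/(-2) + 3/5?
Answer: 190753/55 ≈ 3468.2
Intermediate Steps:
B(A) = -99 (B(A) = -81 + 9*(-2) = -81 - 18 = -99)
a(r) = 42 + 18/r (a(r) = 36 + 6*(3/r + r/r) = 36 + 6*(3/r + 1) = 36 + 6*(1 + 3/r) = 36 + (6 + 18/r) = 42 + 18/r)
l = -7/5 (l = 4*(-½) + 3*(⅕) = -2 + ⅗ = -7/5 ≈ -1.4000)
X(m) = 8/5 + 460*m/11 (X(m) = 3 + (m*(42 + 18/(-99)) - 7/5) = 3 + (m*(42 + 18*(-1/99)) - 7/5) = 3 + (m*(42 - 2/11) - 7/5) = 3 + (m*(460/11) - 7/5) = 3 + (460*m/11 - 7/5) = 3 + (-7/5 + 460*m/11) = 8/5 + 460*m/11)
X(13) + 2923 = (8/5 + (460/11)*13) + 2923 = (8/5 + 5980/11) + 2923 = 29988/55 + 2923 = 190753/55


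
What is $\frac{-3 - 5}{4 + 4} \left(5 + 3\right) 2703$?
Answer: $-21624$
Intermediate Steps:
$\frac{-3 - 5}{4 + 4} \left(5 + 3\right) 2703 = - \frac{8}{8} \cdot 8 \cdot 2703 = \left(-8\right) \frac{1}{8} \cdot 8 \cdot 2703 = \left(-1\right) 8 \cdot 2703 = \left(-8\right) 2703 = -21624$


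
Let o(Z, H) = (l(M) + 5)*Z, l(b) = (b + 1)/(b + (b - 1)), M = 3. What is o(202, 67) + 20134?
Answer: 106528/5 ≈ 21306.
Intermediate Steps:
l(b) = (1 + b)/(-1 + 2*b) (l(b) = (1 + b)/(b + (-1 + b)) = (1 + b)/(-1 + 2*b))
o(Z, H) = 29*Z/5 (o(Z, H) = ((1 + 3)/(-1 + 2*3) + 5)*Z = (4/(-1 + 6) + 5)*Z = (4/5 + 5)*Z = 29*Z/5)
o(202, 67) + 20134 = (29/5)*202 + 20134 = 5858/5 + 20134 = 106528/5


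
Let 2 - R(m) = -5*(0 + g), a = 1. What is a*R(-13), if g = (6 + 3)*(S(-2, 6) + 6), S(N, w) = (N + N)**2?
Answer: 992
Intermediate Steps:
S(N, w) = 4*N**2 (S(N, w) = (2*N)**2 = 4*N**2)
g = 198 (g = (6 + 3)*(4*(-2)**2 + 6) = 9*(4*4 + 6) = 9*(16 + 6) = 9*22 = 198)
R(m) = 992 (R(m) = 2 - (-5)*(0 + 198) = 2 - (-5)*198 = 2 - 1*(-990) = 2 + 990 = 992)
a*R(-13) = 1*992 = 992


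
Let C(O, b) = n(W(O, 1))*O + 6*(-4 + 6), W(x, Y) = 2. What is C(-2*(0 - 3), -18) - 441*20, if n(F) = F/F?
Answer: -8802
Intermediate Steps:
n(F) = 1
C(O, b) = 12 + O (C(O, b) = 1*O + 6*(-4 + 6) = O + 6*2 = O + 12 = 12 + O)
C(-2*(0 - 3), -18) - 441*20 = (12 - 2*(0 - 3)) - 441*20 = (12 - 2*(-3)) - 8820 = (12 + 6) - 8820 = 18 - 8820 = -8802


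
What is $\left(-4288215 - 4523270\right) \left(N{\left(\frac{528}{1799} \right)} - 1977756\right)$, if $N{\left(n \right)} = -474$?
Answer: $17431143971550$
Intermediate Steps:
$\left(-4288215 - 4523270\right) \left(N{\left(\frac{528}{1799} \right)} - 1977756\right) = \left(-4288215 - 4523270\right) \left(-474 - 1977756\right) = \left(-8811485\right) \left(-1978230\right) = 17431143971550$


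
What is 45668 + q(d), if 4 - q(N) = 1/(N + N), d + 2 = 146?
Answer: 13153535/288 ≈ 45672.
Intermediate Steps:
d = 144 (d = -2 + 146 = 144)
q(N) = 4 - 1/(2*N) (q(N) = 4 - 1/(N + N) = 4 - 1/(2*N))
45668 + q(d) = 45668 + (4 - ½/144) = 45668 + (4 - ½*1/144) = 45668 + (4 - 1/288) = 45668 + 1151/288 = 13153535/288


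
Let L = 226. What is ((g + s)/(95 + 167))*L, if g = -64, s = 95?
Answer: 3503/131 ≈ 26.740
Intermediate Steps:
((g + s)/(95 + 167))*L = ((-64 + 95)/(95 + 167))*226 = (31/262)*226 = 3503/131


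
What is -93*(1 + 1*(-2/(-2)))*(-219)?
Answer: 40734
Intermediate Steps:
-93*(1 + 1*(-2/(-2)))*(-219) = -93*(1 + 1*(-2*(-½)))*(-219) = -93*(1 + 1*1)*(-219) = -93*(1 + 1)*(-219) = -93*2*(-219) = -186*(-219) = -1*(-40734) = 40734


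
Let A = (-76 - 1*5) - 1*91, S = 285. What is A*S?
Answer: -49020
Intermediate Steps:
A = -172 (A = (-76 - 5) - 91 = -81 - 91 = -172)
A*S = -172*285 = -49020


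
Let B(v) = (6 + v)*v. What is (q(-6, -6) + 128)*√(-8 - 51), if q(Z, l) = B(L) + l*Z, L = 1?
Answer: 171*I*√59 ≈ 1313.5*I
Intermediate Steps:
B(v) = v*(6 + v)
q(Z, l) = 7 + Z*l (q(Z, l) = 1*(6 + 1) + l*Z = 1*7 + Z*l = 7 + Z*l)
(q(-6, -6) + 128)*√(-8 - 51) = ((7 - 6*(-6)) + 128)*√(-8 - 51) = ((7 + 36) + 128)*√(-59) = (43 + 128)*(I*√59) = 171*(I*√59) = 171*I*√59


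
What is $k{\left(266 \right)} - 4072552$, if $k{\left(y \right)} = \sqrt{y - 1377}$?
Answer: $-4072552 + i \sqrt{1111} \approx -4.0726 \cdot 10^{6} + 33.332 i$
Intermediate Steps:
$k{\left(y \right)} = \sqrt{-1377 + y}$
$k{\left(266 \right)} - 4072552 = \sqrt{-1377 + 266} - 4072552 = \sqrt{-1111} - 4072552 = i \sqrt{1111} - 4072552 = -4072552 + i \sqrt{1111}$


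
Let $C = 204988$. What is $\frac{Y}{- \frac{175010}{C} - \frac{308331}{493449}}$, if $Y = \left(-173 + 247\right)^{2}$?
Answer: $- \frac{92317258816552}{24927110753} \approx -3703.5$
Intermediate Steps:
$Y = 5476$ ($Y = 74^{2} = 5476$)
$\frac{Y}{- \frac{175010}{C} - \frac{308331}{493449}} = \frac{5476}{- \frac{175010}{204988} - \frac{308331}{493449}} = \frac{5476}{\left(-175010\right) \frac{1}{204988} - \frac{102777}{164483}} = \frac{5476}{- \frac{87505}{102494} - \frac{102777}{164483}} = \frac{5476}{- \frac{24927110753}{16858520602}} = 5476 \left(- \frac{16858520602}{24927110753}\right) = - \frac{92317258816552}{24927110753}$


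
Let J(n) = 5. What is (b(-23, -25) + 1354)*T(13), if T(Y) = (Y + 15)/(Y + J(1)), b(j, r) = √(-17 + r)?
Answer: 18956/9 + 14*I*√42/9 ≈ 2106.2 + 10.081*I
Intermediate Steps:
T(Y) = (15 + Y)/(5 + Y) (T(Y) = (Y + 15)/(Y + 5) = (15 + Y)/(5 + Y))
(b(-23, -25) + 1354)*T(13) = (√(-17 - 25) + 1354)*((15 + 13)/(5 + 13)) = (√(-42) + 1354)*(28/18) = (I*√42 + 1354)*((1/18)*28) = (1354 + I*√42)*(14/9) = 18956/9 + 14*I*√42/9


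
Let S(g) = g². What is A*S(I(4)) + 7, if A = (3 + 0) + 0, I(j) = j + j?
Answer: 199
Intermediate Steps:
I(j) = 2*j
A = 3 (A = 3 + 0 = 3)
A*S(I(4)) + 7 = 3*(2*4)² + 7 = 3*8² + 7 = 3*64 + 7 = 192 + 7 = 199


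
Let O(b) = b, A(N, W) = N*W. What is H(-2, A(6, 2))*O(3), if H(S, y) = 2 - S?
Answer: 12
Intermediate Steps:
H(-2, A(6, 2))*O(3) = (2 - 1*(-2))*3 = (2 + 2)*3 = 4*3 = 12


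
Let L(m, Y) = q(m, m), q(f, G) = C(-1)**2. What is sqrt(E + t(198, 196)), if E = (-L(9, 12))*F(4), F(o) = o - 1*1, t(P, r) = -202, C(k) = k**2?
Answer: I*sqrt(205) ≈ 14.318*I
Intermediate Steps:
q(f, G) = 1 (q(f, G) = ((-1)**2)**2 = 1**2 = 1)
L(m, Y) = 1
F(o) = -1 + o (F(o) = o - 1 = -1 + o)
E = -3 (E = (-1*1)*(-1 + 4) = -1*3 = -3)
sqrt(E + t(198, 196)) = sqrt(-3 - 202) = sqrt(-205) = I*sqrt(205)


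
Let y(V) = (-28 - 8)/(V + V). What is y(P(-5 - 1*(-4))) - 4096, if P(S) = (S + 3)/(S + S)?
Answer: -4078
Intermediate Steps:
P(S) = (3 + S)/(2*S) (P(S) = (3 + S)/((2*S)) = (3 + S)*(1/(2*S)) = (3 + S)/(2*S))
y(V) = -18/V (y(V) = -36*1/(2*V) = -18/V)
y(P(-5 - 1*(-4))) - 4096 = -18*2*(-5 - 1*(-4))/(3 + (-5 - 1*(-4))) - 4096 = -18*2*(-5 + 4)/(3 + (-5 + 4)) - 4096 = -18*(-2/(3 - 1)) - 4096 = -18/((½)*(-1)*2) - 4096 = -18/(-1) - 4096 = -18*(-1) - 4096 = 18 - 4096 = -4078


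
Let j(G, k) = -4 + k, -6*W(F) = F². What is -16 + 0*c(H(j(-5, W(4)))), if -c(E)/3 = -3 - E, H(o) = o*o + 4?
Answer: -16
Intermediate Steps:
W(F) = -F²/6
H(o) = 4 + o² (H(o) = o² + 4 = 4 + o²)
c(E) = 9 + 3*E (c(E) = -3*(-3 - E) = 9 + 3*E)
-16 + 0*c(H(j(-5, W(4)))) = -16 + 0*(9 + 3*(4 + (-4 - ⅙*4²)²)) = -16 + 0*(9 + 3*(4 + (-4 - ⅙*16)²)) = -16 + 0*(9 + 3*(4 + (-4 - 8/3)²)) = -16 + 0*(9 + 3*(4 + (-20/3)²)) = -16 + 0*(9 + 3*(4 + 400/9)) = -16 + 0*(9 + 3*(436/9)) = -16 + 0*(9 + 436/3) = -16 + 0*(463/3) = -16 + 0 = -16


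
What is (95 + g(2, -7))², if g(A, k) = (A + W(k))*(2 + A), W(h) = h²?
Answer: 89401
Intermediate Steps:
g(A, k) = (2 + A)*(A + k²) (g(A, k) = (A + k²)*(2 + A) = (2 + A)*(A + k²))
(95 + g(2, -7))² = (95 + (2² + 2*2 + 2*(-7)² + 2*(-7)²))² = (95 + (4 + 4 + 2*49 + 2*49))² = (95 + (4 + 4 + 98 + 98))² = (95 + 204)² = 299² = 89401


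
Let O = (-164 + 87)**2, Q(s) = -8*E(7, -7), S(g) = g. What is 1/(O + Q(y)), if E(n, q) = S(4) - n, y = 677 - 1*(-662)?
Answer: 1/5953 ≈ 0.00016798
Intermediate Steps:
y = 1339 (y = 677 + 662 = 1339)
E(n, q) = 4 - n
Q(s) = 24 (Q(s) = -8*(4 - 1*7) = -8*(4 - 7) = -8*(-3) = 24)
O = 5929 (O = (-77)**2 = 5929)
1/(O + Q(y)) = 1/(5929 + 24) = 1/5953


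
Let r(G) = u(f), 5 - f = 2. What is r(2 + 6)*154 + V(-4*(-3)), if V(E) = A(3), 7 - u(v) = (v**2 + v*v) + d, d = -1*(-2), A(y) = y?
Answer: -1999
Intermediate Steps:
f = 3 (f = 5 - 1*2 = 5 - 2 = 3)
d = 2
u(v) = 5 - 2*v**2 (u(v) = 7 - ((v**2 + v*v) + 2) = 7 - ((v**2 + v**2) + 2) = 7 - (2*v**2 + 2) = 7 - (2 + 2*v**2) = 7 + (-2 - 2*v**2) = 5 - 2*v**2)
V(E) = 3
r(G) = -13 (r(G) = 5 - 2*3**2 = 5 - 2*9 = 5 - 18 = -13)
r(2 + 6)*154 + V(-4*(-3)) = -13*154 + 3 = -2002 + 3 = -1999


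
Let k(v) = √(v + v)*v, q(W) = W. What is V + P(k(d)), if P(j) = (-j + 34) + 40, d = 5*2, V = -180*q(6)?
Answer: -1006 - 20*√5 ≈ -1050.7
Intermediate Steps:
V = -1080 (V = -180*6 = -1080)
d = 10
k(v) = √2*v^(3/2) (k(v) = √(2*v)*v = (√2*√v)*v = √2*v^(3/2))
P(j) = 74 - j (P(j) = (34 - j) + 40 = 74 - j)
V + P(k(d)) = -1080 + (74 - √2*10^(3/2)) = -1080 + (74 - √2*10*√10) = -1080 + (74 - 20*√5) = -1006 - 20*√5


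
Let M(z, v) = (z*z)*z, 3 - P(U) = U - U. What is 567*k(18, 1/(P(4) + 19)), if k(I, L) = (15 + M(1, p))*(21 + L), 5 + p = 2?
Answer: 2100168/11 ≈ 1.9092e+5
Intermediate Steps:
p = -3 (p = -5 + 2 = -3)
P(U) = 3 (P(U) = 3 - (U - U) = 3 - 1*0 = 3 + 0 = 3)
M(z, v) = z³ (M(z, v) = z²*z = z³)
k(I, L) = 336 + 16*L (k(I, L) = (15 + 1³)*(21 + L) = (15 + 1)*(21 + L) = 16*(21 + L) = 336 + 16*L)
567*k(18, 1/(P(4) + 19)) = 567*(336 + 16/(3 + 19)) = 567*(336 + 16/22) = 567*(336 + 16*(1/22)) = 567*(336 + 8/11) = 567*(3704/11) = 2100168/11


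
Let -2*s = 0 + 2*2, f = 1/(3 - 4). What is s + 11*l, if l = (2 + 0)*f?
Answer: -24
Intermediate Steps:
f = -1 (f = 1/(-1) = -1)
s = -2 (s = -(0 + 2*2)/2 = -(0 + 4)/2 = -½*4 = -2)
l = -2 (l = (2 + 0)*(-1) = 2*(-1) = -2)
s + 11*l = -2 + 11*(-2) = -2 - 22 = -24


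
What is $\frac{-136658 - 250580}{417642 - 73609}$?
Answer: $- \frac{387238}{344033} \approx -1.1256$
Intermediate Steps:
$\frac{-136658 - 250580}{417642 - 73609} = - \frac{387238}{344033}$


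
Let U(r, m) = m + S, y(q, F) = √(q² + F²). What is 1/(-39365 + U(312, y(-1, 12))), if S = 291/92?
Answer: -333158588/13113732794241 - 8464*√145/13113732794241 ≈ -2.5413e-5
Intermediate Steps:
y(q, F) = √(F² + q²)
S = 291/92 (S = 291*(1/92) = 291/92 ≈ 3.1630)
U(r, m) = 291/92 + m (U(r, m) = m + 291/92 = 291/92 + m)
1/(-39365 + U(312, y(-1, 12))) = 1/(-39365 + (291/92 + √(12² + (-1)²))) = 1/(-39365 + (291/92 + √(144 + 1))) = 1/(-39365 + (291/92 + √145)) = 1/(-3621289/92 + √145)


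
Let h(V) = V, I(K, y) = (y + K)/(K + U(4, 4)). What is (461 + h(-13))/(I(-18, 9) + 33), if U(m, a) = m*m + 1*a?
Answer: 896/57 ≈ 15.719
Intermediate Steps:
U(m, a) = a + m**2 (U(m, a) = m**2 + a = a + m**2)
I(K, y) = (K + y)/(20 + K) (I(K, y) = (y + K)/(K + (4 + 4**2)) = (K + y)/(K + (4 + 16)) = (K + y)/(K + 20) = (K + y)/(20 + K))
(461 + h(-13))/(I(-18, 9) + 33) = (461 - 13)/((-18 + 9)/(20 - 18) + 33) = 448/(-9/2 + 33) = 448/(57/2) = 448*(2/57) = 896/57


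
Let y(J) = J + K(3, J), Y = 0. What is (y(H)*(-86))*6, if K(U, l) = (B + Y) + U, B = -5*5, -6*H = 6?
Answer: 11868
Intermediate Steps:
H = -1 (H = -⅙*6 = -1)
B = -25
K(U, l) = -25 + U (K(U, l) = (-25 + 0) + U = -25 + U)
y(J) = -22 + J (y(J) = J + (-25 + 3) = J - 22 = -22 + J)
(y(H)*(-86))*6 = ((-22 - 1)*(-86))*6 = -23*(-86)*6 = 1978*6 = 11868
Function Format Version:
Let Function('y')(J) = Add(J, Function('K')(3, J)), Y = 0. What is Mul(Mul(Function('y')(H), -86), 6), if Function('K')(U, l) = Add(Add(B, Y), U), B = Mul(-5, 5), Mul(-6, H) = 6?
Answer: 11868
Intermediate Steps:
H = -1 (H = Mul(Rational(-1, 6), 6) = -1)
B = -25
Function('K')(U, l) = Add(-25, U) (Function('K')(U, l) = Add(Add(-25, 0), U) = Add(-25, U))
Function('y')(J) = Add(-22, J) (Function('y')(J) = Add(J, Add(-25, 3)) = Add(J, -22) = Add(-22, J))
Mul(Mul(Function('y')(H), -86), 6) = Mul(Mul(Add(-22, -1), -86), 6) = Mul(Mul(-23, -86), 6) = Mul(1978, 6) = 11868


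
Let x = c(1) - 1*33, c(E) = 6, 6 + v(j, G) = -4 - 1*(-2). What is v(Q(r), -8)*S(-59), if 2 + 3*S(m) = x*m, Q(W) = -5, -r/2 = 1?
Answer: -12728/3 ≈ -4242.7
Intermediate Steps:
r = -2 (r = -2*1 = -2)
v(j, G) = -8 (v(j, G) = -6 + (-4 - 1*(-2)) = -6 + (-4 + 2) = -6 - 2 = -8)
x = -27 (x = 6 - 1*33 = 6 - 33 = -27)
S(m) = -2/3 - 9*m (S(m) = -2/3 + (-27*m)/3 = -2/3 - 9*m)
v(Q(r), -8)*S(-59) = -8*(-2/3 - 9*(-59)) = -8*(-2/3 + 531) = -8*1591/3 = -12728/3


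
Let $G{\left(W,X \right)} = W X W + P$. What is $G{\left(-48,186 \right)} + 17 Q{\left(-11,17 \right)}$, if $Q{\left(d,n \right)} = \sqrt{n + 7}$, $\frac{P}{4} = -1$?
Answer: $428540 + 34 \sqrt{6} \approx 4.2862 \cdot 10^{5}$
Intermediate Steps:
$P = -4$ ($P = 4 \left(-1\right) = -4$)
$Q{\left(d,n \right)} = \sqrt{7 + n}$
$G{\left(W,X \right)} = -4 + X W^{2}$ ($G{\left(W,X \right)} = W X W - 4 = X W^{2} - 4 = -4 + X W^{2}$)
$G{\left(-48,186 \right)} + 17 Q{\left(-11,17 \right)} = \left(-4 + 186 \left(-48\right)^{2}\right) + 17 \sqrt{7 + 17} = \left(-4 + 186 \cdot 2304\right) + 17 \sqrt{24} = \left(-4 + 428544\right) + 17 \cdot 2 \sqrt{6} = 428540 + 34 \sqrt{6}$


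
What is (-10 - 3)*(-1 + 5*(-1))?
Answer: 78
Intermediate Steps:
(-10 - 3)*(-1 + 5*(-1)) = -13*(-1 - 5) = -13*(-6) = 78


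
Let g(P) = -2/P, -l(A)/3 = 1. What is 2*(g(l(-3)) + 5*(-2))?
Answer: -56/3 ≈ -18.667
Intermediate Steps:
l(A) = -3 (l(A) = -3*1 = -3)
2*(g(l(-3)) + 5*(-2)) = 2*(-2/(-3) + 5*(-2)) = 2*(-2*(-⅓) - 10) = 2*(⅔ - 10) = 2*(-28/3) = -56/3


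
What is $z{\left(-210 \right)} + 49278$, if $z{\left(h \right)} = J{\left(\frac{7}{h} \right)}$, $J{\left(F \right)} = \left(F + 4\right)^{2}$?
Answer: $\frac{44364361}{900} \approx 49294.0$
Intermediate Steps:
$J{\left(F \right)} = \left(4 + F\right)^{2}$
$z{\left(h \right)} = \left(4 + \frac{7}{h}\right)^{2}$
$z{\left(-210 \right)} + 49278 = \frac{\left(7 + 4 \left(-210\right)\right)^{2}}{44100} + 49278 = \frac{\left(7 - 840\right)^{2}}{44100} + 49278 = \frac{\left(-833\right)^{2}}{44100} + 49278 = \frac{1}{44100} \cdot 693889 + 49278 = \frac{14161}{900} + 49278 = \frac{44364361}{900}$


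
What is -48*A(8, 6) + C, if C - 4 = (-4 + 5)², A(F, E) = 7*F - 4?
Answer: -2491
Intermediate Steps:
A(F, E) = -4 + 7*F
C = 5 (C = 4 + (-4 + 5)² = 4 + 1² = 4 + 1 = 5)
-48*A(8, 6) + C = -48*(-4 + 7*8) + 5 = -48*(-4 + 56) + 5 = -48*52 + 5 = -2496 + 5 = -2491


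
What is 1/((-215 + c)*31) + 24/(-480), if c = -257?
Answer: -3663/73160 ≈ -0.050068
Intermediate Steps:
1/((-215 + c)*31) + 24/(-480) = 1/(-215 - 257*31) + 24/(-480) = (1/31)/(-472) + 24*(-1/480) = -1/472*1/31 - 1/20 = -1/14632 - 1/20 = -3663/73160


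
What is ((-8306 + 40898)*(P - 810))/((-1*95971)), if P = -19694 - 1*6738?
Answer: 887871264/95971 ≈ 9251.5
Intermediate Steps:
P = -26432 (P = -19694 - 6738 = -26432)
((-8306 + 40898)*(P - 810))/((-1*95971)) = ((-8306 + 40898)*(-26432 - 810))/((-1*95971)) = (32592*(-27242))/(-95971) = -887871264*(-1/95971) = 887871264/95971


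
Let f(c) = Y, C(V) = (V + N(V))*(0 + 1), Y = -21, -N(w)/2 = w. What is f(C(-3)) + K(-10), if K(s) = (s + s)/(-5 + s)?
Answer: -59/3 ≈ -19.667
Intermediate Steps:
K(s) = 2*s/(-5 + s) (K(s) = (2*s)/(-5 + s) = 2*s/(-5 + s))
N(w) = -2*w
C(V) = -V (C(V) = (V - 2*V)*(0 + 1) = -V*1 = -V)
f(c) = -21
f(C(-3)) + K(-10) = -21 + 2*(-10)/(-5 - 10) = -21 + 2*(-10)/(-15) = -21 + 2*(-10)*(-1/15) = -21 + 4/3 = -59/3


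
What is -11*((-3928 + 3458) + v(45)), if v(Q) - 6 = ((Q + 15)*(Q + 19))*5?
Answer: -206096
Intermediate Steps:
v(Q) = 6 + 5*(15 + Q)*(19 + Q) (v(Q) = 6 + ((Q + 15)*(Q + 19))*5 = 6 + ((15 + Q)*(19 + Q))*5 = 6 + 5*(15 + Q)*(19 + Q))
-11*((-3928 + 3458) + v(45)) = -11*((-3928 + 3458) + (1431 + 5*45**2 + 170*45)) = -11*(-470 + (1431 + 5*2025 + 7650)) = -11*(-470 + (1431 + 10125 + 7650)) = -11*(-470 + 19206) = -11*18736 = -206096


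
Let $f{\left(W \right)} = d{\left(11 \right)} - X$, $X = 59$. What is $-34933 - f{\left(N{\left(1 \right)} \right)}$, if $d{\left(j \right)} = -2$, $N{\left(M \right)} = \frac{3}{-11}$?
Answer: $-34872$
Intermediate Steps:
$N{\left(M \right)} = - \frac{3}{11}$ ($N{\left(M \right)} = 3 \left(- \frac{1}{11}\right) = - \frac{3}{11}$)
$f{\left(W \right)} = -61$ ($f{\left(W \right)} = -2 - 59 = -61$)
$-34933 - f{\left(N{\left(1 \right)} \right)} = -34933 - -61 = -34933 + 61 = -34872$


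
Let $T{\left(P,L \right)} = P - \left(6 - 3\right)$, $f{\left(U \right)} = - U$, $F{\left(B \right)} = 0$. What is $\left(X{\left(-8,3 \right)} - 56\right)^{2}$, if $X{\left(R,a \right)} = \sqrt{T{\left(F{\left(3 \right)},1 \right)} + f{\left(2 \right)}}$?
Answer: $\left(56 - i \sqrt{5}\right)^{2} \approx 3131.0 - 250.44 i$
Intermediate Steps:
$T{\left(P,L \right)} = -3 + P$ ($T{\left(P,L \right)} = P - \left(6 - 3\right) = P - 3 = -3 + P$)
$X{\left(R,a \right)} = i \sqrt{5}$ ($X{\left(R,a \right)} = \sqrt{\left(-3 + 0\right) - 2} = \sqrt{-3 - 2} = \sqrt{-5} = i \sqrt{5}$)
$\left(X{\left(-8,3 \right)} - 56\right)^{2} = \left(i \sqrt{5} - 56\right)^{2} = \left(-56 + i \sqrt{5}\right)^{2}$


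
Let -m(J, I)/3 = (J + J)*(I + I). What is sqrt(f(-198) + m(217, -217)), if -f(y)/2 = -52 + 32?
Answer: 2*sqrt(141277) ≈ 751.74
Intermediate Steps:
m(J, I) = -12*I*J (m(J, I) = -3*(J + J)*(I + I) = -3*2*J*2*I = -12*I*J)
f(y) = 40 (f(y) = -2*(-52 + 32) = -2*(-20) = 40)
sqrt(f(-198) + m(217, -217)) = sqrt(40 - 12*(-217)*217) = sqrt(40 + 565068) = sqrt(565108) = 2*sqrt(141277)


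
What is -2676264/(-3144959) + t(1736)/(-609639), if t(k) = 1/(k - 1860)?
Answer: 202312811823263/237743917815324 ≈ 0.85097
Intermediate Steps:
t(k) = 1/(-1860 + k)
-2676264/(-3144959) + t(1736)/(-609639) = -2676264/(-3144959) + 1/((-1860 + 1736)*(-609639)) = -2676264*(-1/3144959) - 1/609639/(-124) = 2676264/3144959 - 1/124*(-1/609639) = 2676264/3144959 + 1/75595236 = 202312811823263/237743917815324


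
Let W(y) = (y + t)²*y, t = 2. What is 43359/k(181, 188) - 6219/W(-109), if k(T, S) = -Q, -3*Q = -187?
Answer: -162327258504/233364967 ≈ -695.59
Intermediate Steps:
Q = 187/3 (Q = -⅓*(-187) = 187/3 ≈ 62.333)
k(T, S) = -187/3 (k(T, S) = -1*187/3 = -187/3)
W(y) = y*(2 + y)² (W(y) = (y + 2)²*y = (2 + y)²*y = y*(2 + y)²)
43359/k(181, 188) - 6219/W(-109) = 43359/(-187/3) - 6219*(-1/(109*(2 - 109)²)) = 43359*(-3/187) - 6219/((-109*(-107)²)) = -130077/187 - 6219/((-109*11449)) = -130077/187 - 6219/(-1247941) = -130077/187 - 6219*(-1/1247941) = -130077/187 + 6219/1247941 = -162327258504/233364967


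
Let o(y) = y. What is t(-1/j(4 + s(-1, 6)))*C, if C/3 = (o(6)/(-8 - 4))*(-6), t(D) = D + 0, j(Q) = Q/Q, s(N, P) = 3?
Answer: -9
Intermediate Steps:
j(Q) = 1
t(D) = D
C = 9 (C = 3*((6/(-8 - 4))*(-6)) = 3*((6/(-12))*(-6)) = 3*((6*(-1/12))*(-6)) = 3*(-½*(-6)) = 3*3 = 9)
t(-1/j(4 + s(-1, 6)))*C = -1/1*9 = -1*1*9 = -1*9 = -9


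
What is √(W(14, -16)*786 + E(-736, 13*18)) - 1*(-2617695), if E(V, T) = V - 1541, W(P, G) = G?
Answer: 2617695 + I*√14853 ≈ 2.6177e+6 + 121.87*I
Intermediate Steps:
E(V, T) = -1541 + V
√(W(14, -16)*786 + E(-736, 13*18)) - 1*(-2617695) = √(-16*786 + (-1541 - 736)) - 1*(-2617695) = √(-12576 - 2277) + 2617695 = √(-14853) + 2617695 = I*√14853 + 2617695 = 2617695 + I*√14853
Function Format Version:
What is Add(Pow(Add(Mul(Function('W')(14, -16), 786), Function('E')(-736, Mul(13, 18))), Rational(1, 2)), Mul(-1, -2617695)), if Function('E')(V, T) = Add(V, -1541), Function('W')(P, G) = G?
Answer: Add(2617695, Mul(I, Pow(14853, Rational(1, 2)))) ≈ Add(2.6177e+6, Mul(121.87, I))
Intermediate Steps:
Function('E')(V, T) = Add(-1541, V)
Add(Pow(Add(Mul(Function('W')(14, -16), 786), Function('E')(-736, Mul(13, 18))), Rational(1, 2)), Mul(-1, -2617695)) = Add(Pow(Add(Mul(-16, 786), Add(-1541, -736)), Rational(1, 2)), Mul(-1, -2617695)) = Add(Pow(Add(-12576, -2277), Rational(1, 2)), 2617695) = Add(Pow(-14853, Rational(1, 2)), 2617695) = Add(Mul(I, Pow(14853, Rational(1, 2))), 2617695) = Add(2617695, Mul(I, Pow(14853, Rational(1, 2))))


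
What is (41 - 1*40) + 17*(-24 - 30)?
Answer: -917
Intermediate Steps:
(41 - 1*40) + 17*(-24 - 30) = (41 - 40) + 17*(-54) = 1 - 918 = -917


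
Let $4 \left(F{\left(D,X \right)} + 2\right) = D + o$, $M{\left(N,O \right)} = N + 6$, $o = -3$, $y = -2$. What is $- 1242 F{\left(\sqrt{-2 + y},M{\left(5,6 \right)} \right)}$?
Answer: $\frac{6831}{2} - 621 i \approx 3415.5 - 621.0 i$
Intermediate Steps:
$M{\left(N,O \right)} = 6 + N$
$F{\left(D,X \right)} = - \frac{11}{4} + \frac{D}{4}$ ($F{\left(D,X \right)} = -2 + \frac{D - 3}{4} = -2 + \frac{-3 + D}{4} = -2 + \left(- \frac{3}{4} + \frac{D}{4}\right) = - \frac{11}{4} + \frac{D}{4}$)
$- 1242 F{\left(\sqrt{-2 + y},M{\left(5,6 \right)} \right)} = - 1242 \left(- \frac{11}{4} + \frac{\sqrt{-2 - 2}}{4}\right) = - 1242 \left(- \frac{11}{4} + \frac{\sqrt{-4}}{4}\right) = - 1242 \left(- \frac{11}{4} + \frac{2 i}{4}\right) = - 1242 \left(- \frac{11}{4} + \frac{i}{2}\right) = \frac{6831}{2} - 621 i$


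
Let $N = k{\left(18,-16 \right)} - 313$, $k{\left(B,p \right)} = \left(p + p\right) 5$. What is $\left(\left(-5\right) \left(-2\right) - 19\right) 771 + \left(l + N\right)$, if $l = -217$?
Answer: $-7629$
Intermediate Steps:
$k{\left(B,p \right)} = 10 p$ ($k{\left(B,p \right)} = 2 p 5 = 10 p$)
$N = -473$ ($N = 10 \left(-16\right) - 313 = -160 - 313 = -473$)
$\left(\left(-5\right) \left(-2\right) - 19\right) 771 + \left(l + N\right) = \left(\left(-5\right) \left(-2\right) - 19\right) 771 - 690 = \left(10 - 19\right) 771 - 690 = \left(-9\right) 771 - 690 = -6939 - 690 = -7629$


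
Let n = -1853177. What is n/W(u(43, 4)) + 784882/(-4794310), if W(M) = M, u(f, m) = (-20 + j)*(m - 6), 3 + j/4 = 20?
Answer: 4442314837099/230126880 ≈ 19304.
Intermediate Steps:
j = 68 (j = -12 + 4*20 = -12 + 80 = 68)
u(f, m) = -288 + 48*m (u(f, m) = (-20 + 68)*(m - 6) = 48*(-6 + m) = -288 + 48*m)
n/W(u(43, 4)) + 784882/(-4794310) = -1853177/(-288 + 48*4) + 784882/(-4794310) = -1853177/(-288 + 192) + 784882*(-1/4794310) = -1853177/(-96) - 392441/2397155 = -1853177*(-1/96) - 392441/2397155 = 1853177/96 - 392441/2397155 = 4442314837099/230126880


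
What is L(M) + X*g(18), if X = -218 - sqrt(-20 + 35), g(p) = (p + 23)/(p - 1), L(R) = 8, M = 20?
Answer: -8802/17 - 41*sqrt(15)/17 ≈ -527.11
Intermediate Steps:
g(p) = (23 + p)/(-1 + p)
X = -218 - sqrt(15) ≈ -221.87
L(M) + X*g(18) = 8 + (-218 - sqrt(15))*((23 + 18)/(-1 + 18)) = 8 + (-218 - sqrt(15))*(41/17) = 8 + (-8938/17 - 41*sqrt(15)/17) = -8802/17 - 41*sqrt(15)/17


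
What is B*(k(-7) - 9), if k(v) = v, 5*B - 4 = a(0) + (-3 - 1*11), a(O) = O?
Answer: 32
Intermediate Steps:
B = -2 (B = ⅘ + (0 + (-3 - 1*11))/5 = ⅘ + (0 + (-3 - 11))/5 = ⅘ + (0 - 14)/5 = ⅘ + (⅕)*(-14) = ⅘ - 14/5 = -2)
B*(k(-7) - 9) = -2*(-7 - 9) = -2*(-16) = 32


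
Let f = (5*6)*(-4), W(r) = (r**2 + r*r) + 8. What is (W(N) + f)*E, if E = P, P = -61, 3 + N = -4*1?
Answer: 854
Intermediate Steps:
N = -7 (N = -3 - 4*1 = -3 - 4 = -7)
W(r) = 8 + 2*r**2 (W(r) = (r**2 + r**2) + 8 = 2*r**2 + 8 = 8 + 2*r**2)
E = -61
f = -120 (f = 30*(-4) = -120)
(W(N) + f)*E = ((8 + 2*(-7)**2) - 120)*(-61) = ((8 + 2*49) - 120)*(-61) = ((8 + 98) - 120)*(-61) = (106 - 120)*(-61) = -14*(-61) = 854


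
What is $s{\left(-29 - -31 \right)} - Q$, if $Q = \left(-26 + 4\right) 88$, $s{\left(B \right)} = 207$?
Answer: $2143$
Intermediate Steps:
$Q = -1936$ ($Q = \left(-22\right) 88 = -1936$)
$s{\left(-29 - -31 \right)} - Q = 207 - -1936 = 207 + 1936 = 2143$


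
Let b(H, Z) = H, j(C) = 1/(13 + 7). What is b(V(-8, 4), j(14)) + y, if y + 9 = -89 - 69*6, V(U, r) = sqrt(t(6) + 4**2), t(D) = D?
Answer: -512 + sqrt(22) ≈ -507.31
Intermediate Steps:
j(C) = 1/20
V(U, r) = sqrt(22) (V(U, r) = sqrt(6 + 4**2) = sqrt(6 + 16) = sqrt(22))
y = -512 (y = -9 + (-89 - 69*6) = -9 + (-89 - 414) = -9 - 503 = -512)
b(V(-8, 4), j(14)) + y = sqrt(22) - 512 = -512 + sqrt(22)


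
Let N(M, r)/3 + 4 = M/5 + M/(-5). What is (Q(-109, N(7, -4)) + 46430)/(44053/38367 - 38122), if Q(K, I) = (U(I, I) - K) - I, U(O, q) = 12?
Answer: -1786482621/1462582721 ≈ -1.2215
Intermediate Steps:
N(M, r) = -12 (N(M, r) = -12 + 3*(M/5 + M/(-5)) = -12 + 3*(M*(⅕) + M*(-⅕)) = -12 + 3*(M/5 - M/5) = -12 + 3*0 = -12 + 0 = -12)
Q(K, I) = 12 - I - K (Q(K, I) = (12 - K) - I = 12 - I - K)
(Q(-109, N(7, -4)) + 46430)/(44053/38367 - 38122) = ((12 - 1*(-12) - 1*(-109)) + 46430)/(44053/38367 - 38122) = ((12 + 12 + 109) + 46430)/(44053*(1/38367) - 38122) = (133 + 46430)/(44053/38367 - 38122) = 46563/(-1462582721/38367) = 46563*(-38367/1462582721) = -1786482621/1462582721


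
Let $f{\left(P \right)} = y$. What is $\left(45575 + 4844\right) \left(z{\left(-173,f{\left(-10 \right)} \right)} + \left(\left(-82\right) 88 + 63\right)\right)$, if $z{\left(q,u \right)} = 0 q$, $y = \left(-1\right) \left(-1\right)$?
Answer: $-360647107$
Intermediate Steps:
$y = 1$
$f{\left(P \right)} = 1$
$z{\left(q,u \right)} = 0$
$\left(45575 + 4844\right) \left(z{\left(-173,f{\left(-10 \right)} \right)} + \left(\left(-82\right) 88 + 63\right)\right) = \left(45575 + 4844\right) \left(0 + \left(\left(-82\right) 88 + 63\right)\right) = 50419 \left(0 + \left(-7216 + 63\right)\right) = 50419 \left(0 - 7153\right) = 50419 \left(-7153\right) = -360647107$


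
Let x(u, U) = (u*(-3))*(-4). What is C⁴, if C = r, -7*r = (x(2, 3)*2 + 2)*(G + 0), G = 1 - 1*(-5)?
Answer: 8100000000/2401 ≈ 3.3736e+6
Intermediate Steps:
x(u, U) = 12*u (x(u, U) = -3*u*(-4) = 12*u)
G = 6 (G = 1 + 5 = 6)
r = -300/7 (r = -((12*2)*2 + 2)*(6 + 0)/7 = -(24*2 + 2)*6/7 = -(48 + 2)*6/7 = -50*6/7 = -⅐*300 = -300/7 ≈ -42.857)
C = -300/7 ≈ -42.857
C⁴ = (-300/7)⁴ = 8100000000/2401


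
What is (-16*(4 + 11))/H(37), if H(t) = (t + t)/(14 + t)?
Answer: -6120/37 ≈ -165.41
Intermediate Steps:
H(t) = 2*t/(14 + t) (H(t) = (2*t)/(14 + t) = 2*t/(14 + t))
(-16*(4 + 11))/H(37) = (-16*(4 + 11))/((2*37/(14 + 37))) = (-16*15)/((2*37/51)) = -240/(2*37*(1/51)) = -240/74/51 = -240*51/74 = -6120/37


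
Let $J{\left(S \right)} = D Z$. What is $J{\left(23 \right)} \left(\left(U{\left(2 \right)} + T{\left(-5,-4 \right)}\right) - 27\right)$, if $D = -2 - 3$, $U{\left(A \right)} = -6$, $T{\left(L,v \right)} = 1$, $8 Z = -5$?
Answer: $-100$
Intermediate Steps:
$Z = - \frac{5}{8}$ ($Z = \frac{1}{8} \left(-5\right) = - \frac{5}{8} \approx -0.625$)
$D = -5$ ($D = -2 - 3 = -5$)
$J{\left(S \right)} = \frac{25}{8}$ ($J{\left(S \right)} = \left(-5\right) \left(- \frac{5}{8}\right) = \frac{25}{8}$)
$J{\left(23 \right)} \left(\left(U{\left(2 \right)} + T{\left(-5,-4 \right)}\right) - 27\right) = \frac{25 \left(\left(-6 + 1\right) - 27\right)}{8} = \frac{25 \left(-5 - 27\right)}{8} = \frac{25}{8} \left(-32\right) = -100$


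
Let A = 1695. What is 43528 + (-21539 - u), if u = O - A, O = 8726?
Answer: 14958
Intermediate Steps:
u = 7031 (u = 8726 - 1*1695 = 8726 - 1695 = 7031)
43528 + (-21539 - u) = 43528 + (-21539 - 1*7031) = 43528 + (-21539 - 7031) = 43528 - 28570 = 14958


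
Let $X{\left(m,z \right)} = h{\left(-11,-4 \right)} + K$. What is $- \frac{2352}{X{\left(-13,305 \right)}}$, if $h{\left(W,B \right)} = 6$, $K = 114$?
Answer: $- \frac{98}{5} \approx -19.6$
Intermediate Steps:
$X{\left(m,z \right)} = 120$ ($X{\left(m,z \right)} = 6 + 114 = 120$)
$- \frac{2352}{X{\left(-13,305 \right)}} = - \frac{2352}{120} = \left(-2352\right) \frac{1}{120} = - \frac{98}{5}$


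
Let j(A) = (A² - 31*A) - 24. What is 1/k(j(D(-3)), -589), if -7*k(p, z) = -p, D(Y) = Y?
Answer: 7/78 ≈ 0.089744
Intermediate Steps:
j(A) = -24 + A² - 31*A
k(p, z) = p/7 (k(p, z) = -(-1)*p/7 = p/7)
1/k(j(D(-3)), -589) = 1/((-24 + (-3)² - 31*(-3))/7) = 1/((-24 + 9 + 93)/7) = 1/((⅐)*78) = 1/(78/7) = 7/78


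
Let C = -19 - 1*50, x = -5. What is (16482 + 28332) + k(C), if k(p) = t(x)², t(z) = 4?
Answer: 44830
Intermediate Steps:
C = -69 (C = -19 - 50 = -69)
k(p) = 16 (k(p) = 4² = 16)
(16482 + 28332) + k(C) = (16482 + 28332) + 16 = 44814 + 16 = 44830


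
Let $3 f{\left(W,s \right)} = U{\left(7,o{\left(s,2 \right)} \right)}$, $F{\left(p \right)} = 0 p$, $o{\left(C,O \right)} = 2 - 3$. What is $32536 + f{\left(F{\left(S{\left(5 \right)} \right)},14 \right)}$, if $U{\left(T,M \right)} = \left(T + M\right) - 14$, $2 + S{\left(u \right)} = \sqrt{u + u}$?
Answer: $\frac{97600}{3} \approx 32533.0$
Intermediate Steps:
$o{\left(C,O \right)} = -1$ ($o{\left(C,O \right)} = 2 - 3 = -1$)
$S{\left(u \right)} = -2 + \sqrt{2} \sqrt{u}$ ($S{\left(u \right)} = -2 + \sqrt{u + u} = -2 + \sqrt{2 u} = -2 + \sqrt{2} \sqrt{u}$)
$U{\left(T,M \right)} = -14 + M + T$ ($U{\left(T,M \right)} = \left(M + T\right) - 14 = -14 + M + T$)
$F{\left(p \right)} = 0$
$f{\left(W,s \right)} = - \frac{8}{3}$ ($f{\left(W,s \right)} = \frac{-14 - 1 + 7}{3} = \frac{1}{3} \left(-8\right) = - \frac{8}{3}$)
$32536 + f{\left(F{\left(S{\left(5 \right)} \right)},14 \right)} = 32536 - \frac{8}{3} = \frac{97600}{3}$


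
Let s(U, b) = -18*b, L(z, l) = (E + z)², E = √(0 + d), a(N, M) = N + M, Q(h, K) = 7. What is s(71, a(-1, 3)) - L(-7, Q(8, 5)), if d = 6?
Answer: -91 + 14*√6 ≈ -56.707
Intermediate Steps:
a(N, M) = M + N
E = √6 (E = √(0 + 6) = √6 ≈ 2.4495)
L(z, l) = (z + √6)² (L(z, l) = (√6 + z)² = (z + √6)²)
s(71, a(-1, 3)) - L(-7, Q(8, 5)) = -18*(3 - 1) - (-7 + √6)² = -18*2 - (-7 + √6)² = -36 - (-7 + √6)²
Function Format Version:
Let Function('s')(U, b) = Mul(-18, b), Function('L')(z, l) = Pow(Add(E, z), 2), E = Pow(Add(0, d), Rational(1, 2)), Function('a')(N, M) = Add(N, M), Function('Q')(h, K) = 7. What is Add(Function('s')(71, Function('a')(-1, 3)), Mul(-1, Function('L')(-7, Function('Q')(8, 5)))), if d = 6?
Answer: Add(-91, Mul(14, Pow(6, Rational(1, 2)))) ≈ -56.707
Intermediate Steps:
Function('a')(N, M) = Add(M, N)
E = Pow(6, Rational(1, 2)) (E = Pow(Add(0, 6), Rational(1, 2)) = Pow(6, Rational(1, 2)) ≈ 2.4495)
Function('L')(z, l) = Pow(Add(z, Pow(6, Rational(1, 2))), 2) (Function('L')(z, l) = Pow(Add(Pow(6, Rational(1, 2)), z), 2) = Pow(Add(z, Pow(6, Rational(1, 2))), 2))
Add(Function('s')(71, Function('a')(-1, 3)), Mul(-1, Function('L')(-7, Function('Q')(8, 5)))) = Add(Mul(-18, Add(3, -1)), Mul(-1, Pow(Add(-7, Pow(6, Rational(1, 2))), 2))) = Add(Mul(-18, 2), Mul(-1, Pow(Add(-7, Pow(6, Rational(1, 2))), 2))) = Add(-36, Mul(-1, Pow(Add(-7, Pow(6, Rational(1, 2))), 2)))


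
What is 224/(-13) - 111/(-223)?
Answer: -48509/2899 ≈ -16.733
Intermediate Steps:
224/(-13) - 111/(-223) = 224*(-1/13) - 111*(-1/223) = -224/13 + 111/223 = -48509/2899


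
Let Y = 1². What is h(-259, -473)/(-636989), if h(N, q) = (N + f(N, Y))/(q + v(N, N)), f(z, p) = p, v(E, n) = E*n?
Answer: 129/21214281656 ≈ 6.0808e-9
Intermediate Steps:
Y = 1
h(N, q) = (1 + N)/(q + N²) (h(N, q) = (N + 1)/(q + N*N) = (1 + N)/(q + N²))
h(-259, -473)/(-636989) = ((1 - 259)/(-473 + (-259)²))/(-636989) = (-258/(-473 + 67081))*(-1/636989) = (-258/66608)*(-1/636989) = ((1/66608)*(-258))*(-1/636989) = -129/33304*(-1/636989) = 129/21214281656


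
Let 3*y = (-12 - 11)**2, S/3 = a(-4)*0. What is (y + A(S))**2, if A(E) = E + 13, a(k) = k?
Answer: 322624/9 ≈ 35847.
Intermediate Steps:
S = 0 (S = 3*(-4*0) = 3*0 = 0)
A(E) = 13 + E
y = 529/3 (y = (-12 - 11)**2/3 = (1/3)*(-23)**2 = (1/3)*529 = 529/3 ≈ 176.33)
(y + A(S))**2 = (529/3 + (13 + 0))**2 = (529/3 + 13)**2 = (568/3)**2 = 322624/9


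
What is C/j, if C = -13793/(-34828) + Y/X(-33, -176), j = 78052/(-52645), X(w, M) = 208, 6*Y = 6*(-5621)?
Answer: 2538795175095/141356542912 ≈ 17.960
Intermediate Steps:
Y = -5621 (Y = (6*(-5621))/6 = (1/6)*(-33726) = -5621)
j = -78052/52645 (j = 78052*(-1/52645) = -78052/52645 ≈ -1.4826)
C = -48224811/1811056 (C = -13793/(-34828) - 5621/208 = -13793*(-1/34828) - 5621*1/208 = 13793/34828 - 5621/208 = -48224811/1811056 ≈ -26.628)
C/j = -48224811/(1811056*(-78052/52645)) = -48224811/1811056*(-52645/78052) = 2538795175095/141356542912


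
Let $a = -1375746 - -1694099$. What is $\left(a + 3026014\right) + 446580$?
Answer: $3790947$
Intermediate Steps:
$a = 318353$ ($a = -1375746 + 1694099 = 318353$)
$\left(a + 3026014\right) + 446580 = \left(318353 + 3026014\right) + 446580 = 3344367 + 446580 = 3790947$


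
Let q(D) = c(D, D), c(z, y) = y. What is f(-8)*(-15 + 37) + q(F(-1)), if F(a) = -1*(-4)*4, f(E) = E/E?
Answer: 38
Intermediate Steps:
f(E) = 1
F(a) = 16 (F(a) = 4*4 = 16)
q(D) = D
f(-8)*(-15 + 37) + q(F(-1)) = 1*(-15 + 37) + 16 = 1*22 + 16 = 22 + 16 = 38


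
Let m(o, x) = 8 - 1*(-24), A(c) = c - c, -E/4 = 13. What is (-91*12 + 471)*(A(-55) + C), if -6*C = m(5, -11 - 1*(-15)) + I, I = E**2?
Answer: 283176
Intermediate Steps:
E = -52 (E = -4*13 = -52)
A(c) = 0
m(o, x) = 32 (m(o, x) = 8 + 24 = 32)
I = 2704 (I = (-52)**2 = 2704)
C = -456 (C = -(32 + 2704)/6 = -1/6*2736 = -456)
(-91*12 + 471)*(A(-55) + C) = (-91*12 + 471)*(0 - 456) = (-1092 + 471)*(-456) = -621*(-456) = 283176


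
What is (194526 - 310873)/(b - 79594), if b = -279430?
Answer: 116347/359024 ≈ 0.32406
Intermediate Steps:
(194526 - 310873)/(b - 79594) = (194526 - 310873)/(-279430 - 79594) = -116347/(-359024) = -116347*(-1/359024) = 116347/359024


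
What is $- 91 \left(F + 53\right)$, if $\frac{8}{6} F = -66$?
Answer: $- \frac{637}{2} \approx -318.5$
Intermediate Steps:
$F = - \frac{99}{2}$ ($F = \frac{3}{4} \left(-66\right) = - \frac{99}{2} \approx -49.5$)
$- 91 \left(F + 53\right) = - 91 \left(- \frac{99}{2} + 53\right) = \left(-91\right) \frac{7}{2} = - \frac{637}{2}$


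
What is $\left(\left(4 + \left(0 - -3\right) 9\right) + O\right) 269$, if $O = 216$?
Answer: $66443$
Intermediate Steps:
$\left(\left(4 + \left(0 - -3\right) 9\right) + O\right) 269 = \left(\left(4 + \left(0 - -3\right) 9\right) + 216\right) 269 = \left(\left(4 + \left(0 + 3\right) 9\right) + 216\right) 269 = \left(\left(4 + 3 \cdot 9\right) + 216\right) 269 = \left(\left(4 + 27\right) + 216\right) 269 = \left(31 + 216\right) 269 = 247 \cdot 269 = 66443$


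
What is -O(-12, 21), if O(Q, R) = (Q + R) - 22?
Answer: 13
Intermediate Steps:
O(Q, R) = -22 + Q + R
-O(-12, 21) = -(-22 - 12 + 21) = -1*(-13) = 13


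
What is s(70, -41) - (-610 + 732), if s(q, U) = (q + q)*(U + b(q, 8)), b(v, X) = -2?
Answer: -6142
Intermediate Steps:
s(q, U) = 2*q*(-2 + U) (s(q, U) = (q + q)*(U - 2) = (2*q)*(-2 + U) = 2*q*(-2 + U))
s(70, -41) - (-610 + 732) = 2*70*(-2 - 41) - (-610 + 732) = 2*70*(-43) - 1*122 = -6020 - 122 = -6142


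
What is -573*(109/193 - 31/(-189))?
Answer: -5077544/12159 ≈ -417.60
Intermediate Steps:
-573*(109/193 - 31/(-189)) = -573*(109*(1/193) - 31*(-1/189)) = -573*(109/193 + 31/189) = -573*26584/36477 = -5077544/12159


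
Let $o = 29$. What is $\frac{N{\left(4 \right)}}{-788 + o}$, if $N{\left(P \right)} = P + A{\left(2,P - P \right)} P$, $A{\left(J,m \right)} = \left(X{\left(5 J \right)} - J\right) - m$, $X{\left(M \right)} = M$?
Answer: $- \frac{12}{253} \approx -0.047431$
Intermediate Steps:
$A{\left(J,m \right)} = - m + 4 J$ ($A{\left(J,m \right)} = \left(5 J - J\right) - m = 4 J - m = - m + 4 J$)
$N{\left(P \right)} = 9 P$ ($N{\left(P \right)} = P + \left(- (P - P) + 4 \cdot 2\right) P = P + \left(\left(-1\right) 0 + 8\right) P = P + \left(0 + 8\right) P = P + 8 P = 9 P$)
$\frac{N{\left(4 \right)}}{-788 + o} = \frac{9 \cdot 4}{-788 + 29} = \frac{1}{-759} \cdot 36 = \left(- \frac{1}{759}\right) 36 = - \frac{12}{253}$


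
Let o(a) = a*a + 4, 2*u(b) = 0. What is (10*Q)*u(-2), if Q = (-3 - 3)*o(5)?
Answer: 0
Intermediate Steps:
u(b) = 0 (u(b) = (1/2)*0 = 0)
o(a) = 4 + a**2 (o(a) = a**2 + 4 = 4 + a**2)
Q = -174 (Q = (-3 - 3)*(4 + 5**2) = -6*(4 + 25) = -6*29 = -174)
(10*Q)*u(-2) = (10*(-174))*0 = -1740*0 = 0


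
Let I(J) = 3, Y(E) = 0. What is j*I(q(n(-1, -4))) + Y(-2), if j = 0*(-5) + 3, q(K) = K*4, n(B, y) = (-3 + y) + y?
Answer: 9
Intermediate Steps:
n(B, y) = -3 + 2*y
q(K) = 4*K
j = 3 (j = 0 + 3 = 3)
j*I(q(n(-1, -4))) + Y(-2) = 3*3 + 0 = 9 + 0 = 9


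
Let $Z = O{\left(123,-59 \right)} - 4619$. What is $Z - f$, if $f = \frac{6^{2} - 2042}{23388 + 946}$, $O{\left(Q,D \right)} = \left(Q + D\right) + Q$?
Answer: $- \frac{53923141}{12167} \approx -4431.9$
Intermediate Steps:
$O{\left(Q,D \right)} = D + 2 Q$ ($O{\left(Q,D \right)} = \left(D + Q\right) + Q = D + 2 Q$)
$f = - \frac{1003}{12167}$ ($f = \frac{36 - 2042}{24334} = \left(-2006\right) \frac{1}{24334} = - \frac{1003}{12167} \approx -0.082436$)
$Z = -4432$ ($Z = \left(-59 + 2 \cdot 123\right) - 4619 = \left(-59 + 246\right) - 4619 = 187 - 4619 = -4432$)
$Z - f = -4432 - - \frac{1003}{12167} = -4432 + \frac{1003}{12167} = - \frac{53923141}{12167}$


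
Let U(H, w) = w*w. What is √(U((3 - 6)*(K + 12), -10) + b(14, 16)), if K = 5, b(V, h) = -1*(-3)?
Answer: √103 ≈ 10.149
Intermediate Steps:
b(V, h) = 3
U(H, w) = w²
√(U((3 - 6)*(K + 12), -10) + b(14, 16)) = √((-10)² + 3) = √(100 + 3) = √103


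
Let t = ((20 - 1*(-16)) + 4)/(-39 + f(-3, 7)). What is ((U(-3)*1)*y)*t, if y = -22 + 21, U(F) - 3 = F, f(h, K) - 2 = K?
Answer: 0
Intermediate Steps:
f(h, K) = 2 + K
U(F) = 3 + F
t = -4/3 (t = ((20 - 1*(-16)) + 4)/(-39 + (2 + 7)) = ((20 + 16) + 4)/(-39 + 9) = (36 + 4)/(-30) = 40*(-1/30) = -4/3 ≈ -1.3333)
y = -1
((U(-3)*1)*y)*t = (((3 - 3)*1)*(-1))*(-4/3) = ((0*1)*(-1))*(-4/3) = (0*(-1))*(-4/3) = 0*(-4/3) = 0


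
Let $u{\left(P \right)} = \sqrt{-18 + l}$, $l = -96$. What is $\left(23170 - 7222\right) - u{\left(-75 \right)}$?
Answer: $15948 - i \sqrt{114} \approx 15948.0 - 10.677 i$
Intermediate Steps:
$u{\left(P \right)} = i \sqrt{114}$ ($u{\left(P \right)} = \sqrt{-18 - 96} = \sqrt{-114} = i \sqrt{114}$)
$\left(23170 - 7222\right) - u{\left(-75 \right)} = \left(23170 - 7222\right) - i \sqrt{114} = 15948 - i \sqrt{114}$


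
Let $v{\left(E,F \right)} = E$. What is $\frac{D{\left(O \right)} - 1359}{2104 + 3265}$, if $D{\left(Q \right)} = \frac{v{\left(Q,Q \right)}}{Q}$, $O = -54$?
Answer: $- \frac{194}{767} \approx -0.25293$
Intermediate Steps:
$D{\left(Q \right)} = 1$ ($D{\left(Q \right)} = \frac{Q}{Q} = 1$)
$\frac{D{\left(O \right)} - 1359}{2104 + 3265} = \frac{1 - 1359}{2104 + 3265} = - \frac{1358}{5369} = \left(-1358\right) \frac{1}{5369} = - \frac{194}{767}$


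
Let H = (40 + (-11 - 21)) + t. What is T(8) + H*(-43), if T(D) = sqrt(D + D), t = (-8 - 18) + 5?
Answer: 563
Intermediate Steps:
t = -21 (t = -26 + 5 = -21)
T(D) = sqrt(2)*sqrt(D) (T(D) = sqrt(2*D) = sqrt(2)*sqrt(D))
H = -13 (H = (40 + (-11 - 21)) - 21 = (40 - 32) - 21 = 8 - 21 = -13)
T(8) + H*(-43) = sqrt(2)*sqrt(8) - 13*(-43) = sqrt(2)*(2*sqrt(2)) + 559 = 4 + 559 = 563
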